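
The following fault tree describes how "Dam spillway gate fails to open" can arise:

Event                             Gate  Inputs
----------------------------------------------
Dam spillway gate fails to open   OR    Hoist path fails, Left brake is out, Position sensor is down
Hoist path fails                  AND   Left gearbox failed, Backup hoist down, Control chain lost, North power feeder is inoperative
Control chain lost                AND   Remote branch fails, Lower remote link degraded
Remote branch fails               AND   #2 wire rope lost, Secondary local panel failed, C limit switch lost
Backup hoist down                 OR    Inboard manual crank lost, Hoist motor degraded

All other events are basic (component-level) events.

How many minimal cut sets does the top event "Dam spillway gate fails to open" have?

4

Backup hoist down [OR]: union of children's cut sets → 2 cut set(s).
Remote branch fails [AND]: one cut set from each child combined → 1 × 1 × 1 = 1 cut set(s).
Control chain lost [AND]: one cut set from each child combined → 1 × 1 = 1 cut set(s).
Hoist path fails [AND]: one cut set from each child combined → 1 × 2 × 1 × 1 = 2 cut set(s).
Dam spillway gate fails to open [OR]: union of children's cut sets → 4 cut set(s).
Minimal cut sets: {#2 wire rope lost, C limit switch lost, Inboard manual crank lost, Left gearbox failed, Lower remote link degraded, North power feeder is inoperative, Secondary local panel failed}; {#2 wire rope lost, C limit switch lost, Hoist motor degraded, Left gearbox failed, Lower remote link degraded, North power feeder is inoperative, Secondary local panel failed}; {Left brake is out}; {Position sensor is down}.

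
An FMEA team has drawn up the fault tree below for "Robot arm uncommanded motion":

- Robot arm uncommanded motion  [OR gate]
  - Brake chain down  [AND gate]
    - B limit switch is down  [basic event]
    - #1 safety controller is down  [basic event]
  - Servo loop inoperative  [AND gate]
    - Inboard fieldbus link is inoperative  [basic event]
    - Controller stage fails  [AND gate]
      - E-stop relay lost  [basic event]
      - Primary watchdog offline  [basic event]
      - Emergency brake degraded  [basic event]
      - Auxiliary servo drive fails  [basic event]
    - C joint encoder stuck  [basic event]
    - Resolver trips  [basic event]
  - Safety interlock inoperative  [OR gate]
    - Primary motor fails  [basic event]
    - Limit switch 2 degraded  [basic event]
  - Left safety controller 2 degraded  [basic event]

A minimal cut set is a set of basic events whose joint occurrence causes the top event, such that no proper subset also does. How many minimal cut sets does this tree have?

5

Brake chain down [AND]: one cut set from each child combined → 1 × 1 = 1 cut set(s).
Controller stage fails [AND]: one cut set from each child combined → 1 × 1 × 1 × 1 = 1 cut set(s).
Servo loop inoperative [AND]: one cut set from each child combined → 1 × 1 × 1 × 1 = 1 cut set(s).
Safety interlock inoperative [OR]: union of children's cut sets → 2 cut set(s).
Robot arm uncommanded motion [OR]: union of children's cut sets → 5 cut set(s).
Minimal cut sets: {#1 safety controller is down, B limit switch is down}; {Auxiliary servo drive fails, C joint encoder stuck, E-stop relay lost, Emergency brake degraded, Inboard fieldbus link is inoperative, Primary watchdog offline, Resolver trips}; {Primary motor fails}; {Limit switch 2 degraded}; {Left safety controller 2 degraded}.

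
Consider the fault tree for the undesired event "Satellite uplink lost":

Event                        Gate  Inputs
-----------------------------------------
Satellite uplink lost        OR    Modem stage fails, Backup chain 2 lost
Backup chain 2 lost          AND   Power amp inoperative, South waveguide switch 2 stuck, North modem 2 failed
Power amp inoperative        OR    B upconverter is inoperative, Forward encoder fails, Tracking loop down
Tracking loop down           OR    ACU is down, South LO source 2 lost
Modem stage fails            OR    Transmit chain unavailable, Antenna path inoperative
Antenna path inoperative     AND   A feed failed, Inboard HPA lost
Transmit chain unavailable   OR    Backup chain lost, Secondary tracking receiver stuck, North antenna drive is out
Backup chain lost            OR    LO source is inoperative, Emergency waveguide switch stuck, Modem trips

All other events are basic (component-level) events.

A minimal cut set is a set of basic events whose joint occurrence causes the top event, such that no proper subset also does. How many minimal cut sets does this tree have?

10

Backup chain lost [OR]: union of children's cut sets → 3 cut set(s).
Transmit chain unavailable [OR]: union of children's cut sets → 5 cut set(s).
Antenna path inoperative [AND]: one cut set from each child combined → 1 × 1 = 1 cut set(s).
Modem stage fails [OR]: union of children's cut sets → 6 cut set(s).
Tracking loop down [OR]: union of children's cut sets → 2 cut set(s).
Power amp inoperative [OR]: union of children's cut sets → 4 cut set(s).
Backup chain 2 lost [AND]: one cut set from each child combined → 4 × 1 × 1 = 4 cut set(s).
Satellite uplink lost [OR]: union of children's cut sets → 10 cut set(s).
Minimal cut sets: {LO source is inoperative}; {Emergency waveguide switch stuck}; {Modem trips}; {Secondary tracking receiver stuck}; {North antenna drive is out}; {A feed failed, Inboard HPA lost}; {B upconverter is inoperative, North modem 2 failed, South waveguide switch 2 stuck}; {Forward encoder fails, North modem 2 failed, South waveguide switch 2 stuck}; {ACU is down, North modem 2 failed, South waveguide switch 2 stuck}; {North modem 2 failed, South LO source 2 lost, South waveguide switch 2 stuck}.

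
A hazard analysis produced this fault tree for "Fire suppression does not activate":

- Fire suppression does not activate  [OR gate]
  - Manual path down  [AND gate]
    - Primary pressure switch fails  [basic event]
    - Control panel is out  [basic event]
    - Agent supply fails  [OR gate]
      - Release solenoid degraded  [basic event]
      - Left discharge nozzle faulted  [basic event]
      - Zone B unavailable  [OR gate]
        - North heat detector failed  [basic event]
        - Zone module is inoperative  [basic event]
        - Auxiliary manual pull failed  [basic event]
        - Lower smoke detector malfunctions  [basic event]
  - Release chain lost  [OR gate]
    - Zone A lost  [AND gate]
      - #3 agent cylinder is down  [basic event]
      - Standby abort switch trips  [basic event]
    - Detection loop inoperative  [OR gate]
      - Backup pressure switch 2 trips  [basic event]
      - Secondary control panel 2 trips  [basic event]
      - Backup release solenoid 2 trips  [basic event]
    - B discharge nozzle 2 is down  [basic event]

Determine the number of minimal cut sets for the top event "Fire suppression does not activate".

11

Zone B unavailable [OR]: union of children's cut sets → 4 cut set(s).
Agent supply fails [OR]: union of children's cut sets → 6 cut set(s).
Manual path down [AND]: one cut set from each child combined → 1 × 1 × 6 = 6 cut set(s).
Zone A lost [AND]: one cut set from each child combined → 1 × 1 = 1 cut set(s).
Detection loop inoperative [OR]: union of children's cut sets → 3 cut set(s).
Release chain lost [OR]: union of children's cut sets → 5 cut set(s).
Fire suppression does not activate [OR]: union of children's cut sets → 11 cut set(s).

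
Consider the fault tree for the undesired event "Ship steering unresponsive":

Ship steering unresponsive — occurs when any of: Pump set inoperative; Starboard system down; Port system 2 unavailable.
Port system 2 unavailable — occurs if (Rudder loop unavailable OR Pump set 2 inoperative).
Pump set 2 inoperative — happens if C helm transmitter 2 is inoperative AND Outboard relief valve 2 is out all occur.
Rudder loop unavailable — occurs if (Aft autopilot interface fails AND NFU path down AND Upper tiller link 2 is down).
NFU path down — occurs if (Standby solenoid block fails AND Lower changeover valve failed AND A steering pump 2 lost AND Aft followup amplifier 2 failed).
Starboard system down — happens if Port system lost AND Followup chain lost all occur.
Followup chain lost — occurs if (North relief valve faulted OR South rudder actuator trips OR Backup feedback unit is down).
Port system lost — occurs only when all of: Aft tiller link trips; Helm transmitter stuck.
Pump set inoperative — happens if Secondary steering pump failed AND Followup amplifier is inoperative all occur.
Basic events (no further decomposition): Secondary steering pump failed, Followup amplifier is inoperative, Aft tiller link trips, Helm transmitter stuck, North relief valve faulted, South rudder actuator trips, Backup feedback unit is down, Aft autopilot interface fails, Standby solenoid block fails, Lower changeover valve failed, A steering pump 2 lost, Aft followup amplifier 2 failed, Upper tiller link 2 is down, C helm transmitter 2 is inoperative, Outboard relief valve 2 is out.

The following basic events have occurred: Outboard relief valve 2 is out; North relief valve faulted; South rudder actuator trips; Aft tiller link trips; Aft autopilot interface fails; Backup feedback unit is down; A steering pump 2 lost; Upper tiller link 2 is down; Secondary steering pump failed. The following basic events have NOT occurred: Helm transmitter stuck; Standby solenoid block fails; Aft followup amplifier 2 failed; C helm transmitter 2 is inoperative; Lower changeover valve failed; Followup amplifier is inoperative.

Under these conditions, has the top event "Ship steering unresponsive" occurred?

Pump set inoperative [AND]: Secondary steering pump failed=occurs, Followup amplifier is inoperative=not → not all inputs occur → does not occur.
Port system lost [AND]: Aft tiller link trips=occurs, Helm transmitter stuck=not → not all inputs occur → does not occur.
Followup chain lost [OR]: North relief valve faulted=occurs, South rudder actuator trips=occurs, Backup feedback unit is down=occurs → at least one input occurs → occurs.
Starboard system down [AND]: Port system lost=not, Followup chain lost=occurs → not all inputs occur → does not occur.
NFU path down [AND]: Standby solenoid block fails=not, Lower changeover valve failed=not, A steering pump 2 lost=occurs, Aft followup amplifier 2 failed=not → not all inputs occur → does not occur.
Rudder loop unavailable [AND]: Aft autopilot interface fails=occurs, NFU path down=not, Upper tiller link 2 is down=occurs → not all inputs occur → does not occur.
Pump set 2 inoperative [AND]: C helm transmitter 2 is inoperative=not, Outboard relief valve 2 is out=occurs → not all inputs occur → does not occur.
Port system 2 unavailable [OR]: Rudder loop unavailable=not, Pump set 2 inoperative=not → no input occurs → does not occur.
Ship steering unresponsive [OR]: Pump set inoperative=not, Starboard system down=not, Port system 2 unavailable=not → no input occurs → does not occur.

No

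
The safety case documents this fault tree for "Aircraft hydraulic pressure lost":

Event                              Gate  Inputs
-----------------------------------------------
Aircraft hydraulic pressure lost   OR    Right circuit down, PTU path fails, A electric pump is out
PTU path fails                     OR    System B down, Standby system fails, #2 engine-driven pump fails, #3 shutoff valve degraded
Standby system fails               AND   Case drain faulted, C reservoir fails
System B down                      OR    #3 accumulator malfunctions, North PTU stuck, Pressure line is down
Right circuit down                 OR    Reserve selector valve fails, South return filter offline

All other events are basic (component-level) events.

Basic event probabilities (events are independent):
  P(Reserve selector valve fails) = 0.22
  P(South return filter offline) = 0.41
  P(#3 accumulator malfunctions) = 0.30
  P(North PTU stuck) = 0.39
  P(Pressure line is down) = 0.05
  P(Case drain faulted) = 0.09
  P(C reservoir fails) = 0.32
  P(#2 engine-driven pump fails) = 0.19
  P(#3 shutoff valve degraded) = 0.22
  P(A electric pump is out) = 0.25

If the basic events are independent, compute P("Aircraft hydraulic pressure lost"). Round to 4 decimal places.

P(Right circuit down) [OR] = 1 − (1−0.22) × (1−0.41) = 0.539800
P(System B down) [OR] = 1 − (1−0.30) × (1−0.39) × (1−0.05) = 0.594350
P(Standby system fails) [AND] = 0.09 × 0.32 = 0.028800
P(PTU path fails) [OR] = 1 − (1−0.594350) × (1−0.028800) × (1−0.19) × (1−0.22) = 0.751091
P(Aircraft hydraulic pressure lost) [OR] = 1 − (1−0.539800) × (1−0.751091) × (1−0.25) = 0.914089
Rounded to 4 decimal places: P(Aircraft hydraulic pressure lost) ≈ 0.9141.

0.9141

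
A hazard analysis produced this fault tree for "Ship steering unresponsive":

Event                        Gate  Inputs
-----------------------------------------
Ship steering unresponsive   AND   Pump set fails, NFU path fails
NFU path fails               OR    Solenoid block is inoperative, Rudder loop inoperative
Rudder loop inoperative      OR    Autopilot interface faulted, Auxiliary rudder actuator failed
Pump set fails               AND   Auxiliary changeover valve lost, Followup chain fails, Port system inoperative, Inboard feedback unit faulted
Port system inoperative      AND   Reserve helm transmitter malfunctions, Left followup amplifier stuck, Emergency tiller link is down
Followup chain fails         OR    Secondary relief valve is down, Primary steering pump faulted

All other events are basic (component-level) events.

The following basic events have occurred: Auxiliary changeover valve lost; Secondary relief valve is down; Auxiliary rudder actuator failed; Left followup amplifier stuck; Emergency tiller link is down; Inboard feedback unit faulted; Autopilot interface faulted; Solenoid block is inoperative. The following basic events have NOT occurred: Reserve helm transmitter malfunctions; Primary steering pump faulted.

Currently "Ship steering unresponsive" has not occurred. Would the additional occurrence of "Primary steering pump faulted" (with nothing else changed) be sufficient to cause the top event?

Counterfactual: set "Primary steering pump faulted" to occurred.
Followup chain fails [OR]: Secondary relief valve is down=occurs, Primary steering pump faulted=occurs → at least one input occurs → occurs.
Port system inoperative [AND]: Reserve helm transmitter malfunctions=not, Left followup amplifier stuck=occurs, Emergency tiller link is down=occurs → not all inputs occur → does not occur.
Pump set fails [AND]: Auxiliary changeover valve lost=occurs, Followup chain fails=occurs, Port system inoperative=not, Inboard feedback unit faulted=occurs → not all inputs occur → does not occur.
Rudder loop inoperative [OR]: Autopilot interface faulted=occurs, Auxiliary rudder actuator failed=occurs → at least one input occurs → occurs.
NFU path fails [OR]: Solenoid block is inoperative=occurs, Rudder loop inoperative=occurs → at least one input occurs → occurs.
Ship steering unresponsive [AND]: Pump set fails=not, NFU path fails=occurs → not all inputs occur → does not occur.

No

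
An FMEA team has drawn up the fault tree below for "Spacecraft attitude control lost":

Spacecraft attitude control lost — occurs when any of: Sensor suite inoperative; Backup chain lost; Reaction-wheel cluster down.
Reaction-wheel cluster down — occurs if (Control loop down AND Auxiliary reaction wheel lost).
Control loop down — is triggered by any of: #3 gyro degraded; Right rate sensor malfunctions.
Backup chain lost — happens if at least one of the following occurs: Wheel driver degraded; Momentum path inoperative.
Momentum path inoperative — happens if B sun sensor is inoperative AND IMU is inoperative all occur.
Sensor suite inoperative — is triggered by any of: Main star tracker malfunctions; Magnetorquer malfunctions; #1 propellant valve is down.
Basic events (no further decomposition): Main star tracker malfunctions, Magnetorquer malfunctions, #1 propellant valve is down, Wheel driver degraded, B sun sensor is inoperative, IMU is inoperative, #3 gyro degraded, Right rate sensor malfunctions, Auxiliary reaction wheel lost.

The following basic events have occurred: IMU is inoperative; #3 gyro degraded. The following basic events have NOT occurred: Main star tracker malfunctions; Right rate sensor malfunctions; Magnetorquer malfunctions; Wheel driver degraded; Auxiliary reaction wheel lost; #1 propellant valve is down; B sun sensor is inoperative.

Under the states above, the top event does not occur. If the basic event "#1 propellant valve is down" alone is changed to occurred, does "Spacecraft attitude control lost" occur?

Yes

Counterfactual: set "#1 propellant valve is down" to occurred.
Sensor suite inoperative [OR]: Main star tracker malfunctions=not, Magnetorquer malfunctions=not, #1 propellant valve is down=occurs → at least one input occurs → occurs.
Momentum path inoperative [AND]: B sun sensor is inoperative=not, IMU is inoperative=occurs → not all inputs occur → does not occur.
Backup chain lost [OR]: Wheel driver degraded=not, Momentum path inoperative=not → no input occurs → does not occur.
Control loop down [OR]: #3 gyro degraded=occurs, Right rate sensor malfunctions=not → at least one input occurs → occurs.
Reaction-wheel cluster down [AND]: Control loop down=occurs, Auxiliary reaction wheel lost=not → not all inputs occur → does not occur.
Spacecraft attitude control lost [OR]: Sensor suite inoperative=occurs, Backup chain lost=not, Reaction-wheel cluster down=not → at least one input occurs → occurs.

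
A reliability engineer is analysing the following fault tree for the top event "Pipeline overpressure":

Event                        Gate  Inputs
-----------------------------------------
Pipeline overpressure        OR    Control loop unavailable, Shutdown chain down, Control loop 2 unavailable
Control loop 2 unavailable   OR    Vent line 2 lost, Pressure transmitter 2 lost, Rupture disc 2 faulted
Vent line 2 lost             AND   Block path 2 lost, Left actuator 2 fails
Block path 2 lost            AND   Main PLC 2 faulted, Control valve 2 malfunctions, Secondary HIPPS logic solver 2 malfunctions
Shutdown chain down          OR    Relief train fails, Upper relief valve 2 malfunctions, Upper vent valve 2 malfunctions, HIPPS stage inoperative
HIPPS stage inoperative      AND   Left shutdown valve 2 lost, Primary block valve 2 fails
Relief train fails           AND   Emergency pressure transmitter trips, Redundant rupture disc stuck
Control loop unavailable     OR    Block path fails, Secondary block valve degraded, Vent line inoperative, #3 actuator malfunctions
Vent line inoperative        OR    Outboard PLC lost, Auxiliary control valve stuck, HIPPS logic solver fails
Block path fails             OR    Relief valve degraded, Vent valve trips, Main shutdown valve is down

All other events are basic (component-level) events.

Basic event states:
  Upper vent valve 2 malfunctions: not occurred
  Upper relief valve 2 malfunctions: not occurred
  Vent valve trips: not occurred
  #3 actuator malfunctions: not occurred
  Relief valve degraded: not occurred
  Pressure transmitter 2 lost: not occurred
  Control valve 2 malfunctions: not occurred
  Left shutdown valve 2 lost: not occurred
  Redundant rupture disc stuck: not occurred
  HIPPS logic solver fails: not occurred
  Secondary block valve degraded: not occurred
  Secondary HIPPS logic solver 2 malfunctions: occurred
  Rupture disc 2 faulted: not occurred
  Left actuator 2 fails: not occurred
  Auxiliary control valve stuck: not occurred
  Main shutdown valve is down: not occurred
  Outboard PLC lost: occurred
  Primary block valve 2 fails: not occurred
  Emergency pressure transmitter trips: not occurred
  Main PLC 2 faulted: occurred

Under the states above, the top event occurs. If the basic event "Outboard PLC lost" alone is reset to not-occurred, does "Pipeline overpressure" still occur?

No

Counterfactual: set "Outboard PLC lost" to not occurred.
Block path fails [OR]: Relief valve degraded=not, Vent valve trips=not, Main shutdown valve is down=not → no input occurs → does not occur.
Vent line inoperative [OR]: Outboard PLC lost=not, Auxiliary control valve stuck=not, HIPPS logic solver fails=not → no input occurs → does not occur.
Control loop unavailable [OR]: Block path fails=not, Secondary block valve degraded=not, Vent line inoperative=not, #3 actuator malfunctions=not → no input occurs → does not occur.
Relief train fails [AND]: Emergency pressure transmitter trips=not, Redundant rupture disc stuck=not → not all inputs occur → does not occur.
HIPPS stage inoperative [AND]: Left shutdown valve 2 lost=not, Primary block valve 2 fails=not → not all inputs occur → does not occur.
Shutdown chain down [OR]: Relief train fails=not, Upper relief valve 2 malfunctions=not, Upper vent valve 2 malfunctions=not, HIPPS stage inoperative=not → no input occurs → does not occur.
Block path 2 lost [AND]: Main PLC 2 faulted=occurs, Control valve 2 malfunctions=not, Secondary HIPPS logic solver 2 malfunctions=occurs → not all inputs occur → does not occur.
Vent line 2 lost [AND]: Block path 2 lost=not, Left actuator 2 fails=not → not all inputs occur → does not occur.
Control loop 2 unavailable [OR]: Vent line 2 lost=not, Pressure transmitter 2 lost=not, Rupture disc 2 faulted=not → no input occurs → does not occur.
Pipeline overpressure [OR]: Control loop unavailable=not, Shutdown chain down=not, Control loop 2 unavailable=not → no input occurs → does not occur.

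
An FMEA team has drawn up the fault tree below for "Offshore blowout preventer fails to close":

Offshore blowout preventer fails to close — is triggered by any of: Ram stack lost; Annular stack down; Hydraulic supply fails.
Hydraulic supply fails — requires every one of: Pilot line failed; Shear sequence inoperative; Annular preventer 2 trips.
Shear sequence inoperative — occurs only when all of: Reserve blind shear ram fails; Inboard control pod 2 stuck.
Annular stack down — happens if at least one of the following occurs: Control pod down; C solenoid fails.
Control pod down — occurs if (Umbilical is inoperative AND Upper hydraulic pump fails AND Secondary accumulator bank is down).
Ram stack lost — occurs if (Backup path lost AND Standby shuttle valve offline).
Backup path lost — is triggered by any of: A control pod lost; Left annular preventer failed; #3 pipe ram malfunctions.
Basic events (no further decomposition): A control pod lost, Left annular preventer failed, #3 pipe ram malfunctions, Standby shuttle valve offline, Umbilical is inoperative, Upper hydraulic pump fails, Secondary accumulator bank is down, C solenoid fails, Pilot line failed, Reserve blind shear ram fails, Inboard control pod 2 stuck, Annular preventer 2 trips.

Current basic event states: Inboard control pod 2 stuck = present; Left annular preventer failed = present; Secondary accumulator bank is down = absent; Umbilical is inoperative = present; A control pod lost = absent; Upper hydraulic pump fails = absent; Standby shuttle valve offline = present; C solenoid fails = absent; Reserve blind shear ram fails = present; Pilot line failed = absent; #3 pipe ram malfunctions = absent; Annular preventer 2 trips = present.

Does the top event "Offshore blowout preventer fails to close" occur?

Yes

Backup path lost [OR]: A control pod lost=not, Left annular preventer failed=occurs, #3 pipe ram malfunctions=not → at least one input occurs → occurs.
Ram stack lost [AND]: Backup path lost=occurs, Standby shuttle valve offline=occurs → all inputs occur → occurs.
Control pod down [AND]: Umbilical is inoperative=occurs, Upper hydraulic pump fails=not, Secondary accumulator bank is down=not → not all inputs occur → does not occur.
Annular stack down [OR]: Control pod down=not, C solenoid fails=not → no input occurs → does not occur.
Shear sequence inoperative [AND]: Reserve blind shear ram fails=occurs, Inboard control pod 2 stuck=occurs → all inputs occur → occurs.
Hydraulic supply fails [AND]: Pilot line failed=not, Shear sequence inoperative=occurs, Annular preventer 2 trips=occurs → not all inputs occur → does not occur.
Offshore blowout preventer fails to close [OR]: Ram stack lost=occurs, Annular stack down=not, Hydraulic supply fails=not → at least one input occurs → occurs.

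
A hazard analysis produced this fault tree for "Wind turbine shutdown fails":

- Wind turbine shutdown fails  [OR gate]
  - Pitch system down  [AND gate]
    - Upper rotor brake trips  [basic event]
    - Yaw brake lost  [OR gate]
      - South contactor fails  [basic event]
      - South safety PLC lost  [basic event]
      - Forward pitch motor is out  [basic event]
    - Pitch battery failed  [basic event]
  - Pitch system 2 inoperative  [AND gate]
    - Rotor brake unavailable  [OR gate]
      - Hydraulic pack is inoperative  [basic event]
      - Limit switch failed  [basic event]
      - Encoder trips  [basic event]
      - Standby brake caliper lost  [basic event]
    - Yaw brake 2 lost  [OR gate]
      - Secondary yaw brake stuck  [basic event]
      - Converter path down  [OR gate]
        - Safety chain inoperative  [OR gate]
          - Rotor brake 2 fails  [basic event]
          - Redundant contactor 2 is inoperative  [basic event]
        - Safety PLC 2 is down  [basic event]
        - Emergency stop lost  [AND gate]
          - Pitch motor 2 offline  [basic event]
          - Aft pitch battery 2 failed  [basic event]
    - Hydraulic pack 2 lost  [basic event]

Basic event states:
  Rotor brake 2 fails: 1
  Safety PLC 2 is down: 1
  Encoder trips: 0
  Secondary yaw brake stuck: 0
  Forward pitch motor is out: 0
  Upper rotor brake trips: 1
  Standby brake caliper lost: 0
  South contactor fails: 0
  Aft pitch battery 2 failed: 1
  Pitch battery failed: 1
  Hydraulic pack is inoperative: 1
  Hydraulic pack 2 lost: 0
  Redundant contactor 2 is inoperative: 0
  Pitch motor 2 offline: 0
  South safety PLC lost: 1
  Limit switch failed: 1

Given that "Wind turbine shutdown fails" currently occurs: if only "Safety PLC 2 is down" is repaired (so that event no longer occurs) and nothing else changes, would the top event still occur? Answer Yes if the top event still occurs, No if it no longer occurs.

Counterfactual: set "Safety PLC 2 is down" to not occurred.
Yaw brake lost [OR]: South contactor fails=not, South safety PLC lost=occurs, Forward pitch motor is out=not → at least one input occurs → occurs.
Pitch system down [AND]: Upper rotor brake trips=occurs, Yaw brake lost=occurs, Pitch battery failed=occurs → all inputs occur → occurs.
Rotor brake unavailable [OR]: Hydraulic pack is inoperative=occurs, Limit switch failed=occurs, Encoder trips=not, Standby brake caliper lost=not → at least one input occurs → occurs.
Safety chain inoperative [OR]: Rotor brake 2 fails=occurs, Redundant contactor 2 is inoperative=not → at least one input occurs → occurs.
Emergency stop lost [AND]: Pitch motor 2 offline=not, Aft pitch battery 2 failed=occurs → not all inputs occur → does not occur.
Converter path down [OR]: Safety chain inoperative=occurs, Safety PLC 2 is down=not, Emergency stop lost=not → at least one input occurs → occurs.
Yaw brake 2 lost [OR]: Secondary yaw brake stuck=not, Converter path down=occurs → at least one input occurs → occurs.
Pitch system 2 inoperative [AND]: Rotor brake unavailable=occurs, Yaw brake 2 lost=occurs, Hydraulic pack 2 lost=not → not all inputs occur → does not occur.
Wind turbine shutdown fails [OR]: Pitch system down=occurs, Pitch system 2 inoperative=not → at least one input occurs → occurs.

Yes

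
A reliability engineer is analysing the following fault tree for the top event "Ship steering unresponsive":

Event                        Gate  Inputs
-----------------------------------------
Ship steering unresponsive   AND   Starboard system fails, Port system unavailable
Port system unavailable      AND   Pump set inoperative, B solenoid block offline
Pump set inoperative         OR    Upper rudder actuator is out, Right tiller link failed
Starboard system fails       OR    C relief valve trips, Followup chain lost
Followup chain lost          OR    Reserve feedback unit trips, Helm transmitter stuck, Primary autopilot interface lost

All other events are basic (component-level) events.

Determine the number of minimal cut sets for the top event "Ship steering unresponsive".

Followup chain lost [OR]: union of children's cut sets → 3 cut set(s).
Starboard system fails [OR]: union of children's cut sets → 4 cut set(s).
Pump set inoperative [OR]: union of children's cut sets → 2 cut set(s).
Port system unavailable [AND]: one cut set from each child combined → 2 × 1 = 2 cut set(s).
Ship steering unresponsive [AND]: one cut set from each child combined → 4 × 2 = 8 cut set(s).
Minimal cut sets: {B solenoid block offline, C relief valve trips, Upper rudder actuator is out}; {B solenoid block offline, C relief valve trips, Right tiller link failed}; {B solenoid block offline, Reserve feedback unit trips, Upper rudder actuator is out}; {B solenoid block offline, Reserve feedback unit trips, Right tiller link failed}; {B solenoid block offline, Helm transmitter stuck, Upper rudder actuator is out}; {B solenoid block offline, Helm transmitter stuck, Right tiller link failed}; {B solenoid block offline, Primary autopilot interface lost, Upper rudder actuator is out}; {B solenoid block offline, Primary autopilot interface lost, Right tiller link failed}.

8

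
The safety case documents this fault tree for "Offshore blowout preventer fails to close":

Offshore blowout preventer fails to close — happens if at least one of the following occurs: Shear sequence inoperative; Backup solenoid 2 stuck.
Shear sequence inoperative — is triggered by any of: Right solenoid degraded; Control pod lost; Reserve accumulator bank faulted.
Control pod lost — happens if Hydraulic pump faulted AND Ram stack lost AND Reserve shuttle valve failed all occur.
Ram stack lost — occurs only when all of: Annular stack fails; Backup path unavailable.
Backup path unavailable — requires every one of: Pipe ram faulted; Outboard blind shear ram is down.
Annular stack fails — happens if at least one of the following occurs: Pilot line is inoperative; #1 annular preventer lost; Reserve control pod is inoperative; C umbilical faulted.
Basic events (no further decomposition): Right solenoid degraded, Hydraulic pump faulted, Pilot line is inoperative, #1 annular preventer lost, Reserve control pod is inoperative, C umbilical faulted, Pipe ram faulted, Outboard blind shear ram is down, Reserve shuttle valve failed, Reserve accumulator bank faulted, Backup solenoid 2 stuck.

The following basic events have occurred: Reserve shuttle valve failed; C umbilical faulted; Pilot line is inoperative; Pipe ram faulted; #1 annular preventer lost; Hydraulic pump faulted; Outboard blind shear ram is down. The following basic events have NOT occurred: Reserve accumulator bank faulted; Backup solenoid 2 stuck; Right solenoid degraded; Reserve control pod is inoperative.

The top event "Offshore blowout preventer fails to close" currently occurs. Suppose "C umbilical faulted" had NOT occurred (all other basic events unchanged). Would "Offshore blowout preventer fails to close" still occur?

Yes

Counterfactual: set "C umbilical faulted" to not occurred.
Annular stack fails [OR]: Pilot line is inoperative=occurs, #1 annular preventer lost=occurs, Reserve control pod is inoperative=not, C umbilical faulted=not → at least one input occurs → occurs.
Backup path unavailable [AND]: Pipe ram faulted=occurs, Outboard blind shear ram is down=occurs → all inputs occur → occurs.
Ram stack lost [AND]: Annular stack fails=occurs, Backup path unavailable=occurs → all inputs occur → occurs.
Control pod lost [AND]: Hydraulic pump faulted=occurs, Ram stack lost=occurs, Reserve shuttle valve failed=occurs → all inputs occur → occurs.
Shear sequence inoperative [OR]: Right solenoid degraded=not, Control pod lost=occurs, Reserve accumulator bank faulted=not → at least one input occurs → occurs.
Offshore blowout preventer fails to close [OR]: Shear sequence inoperative=occurs, Backup solenoid 2 stuck=not → at least one input occurs → occurs.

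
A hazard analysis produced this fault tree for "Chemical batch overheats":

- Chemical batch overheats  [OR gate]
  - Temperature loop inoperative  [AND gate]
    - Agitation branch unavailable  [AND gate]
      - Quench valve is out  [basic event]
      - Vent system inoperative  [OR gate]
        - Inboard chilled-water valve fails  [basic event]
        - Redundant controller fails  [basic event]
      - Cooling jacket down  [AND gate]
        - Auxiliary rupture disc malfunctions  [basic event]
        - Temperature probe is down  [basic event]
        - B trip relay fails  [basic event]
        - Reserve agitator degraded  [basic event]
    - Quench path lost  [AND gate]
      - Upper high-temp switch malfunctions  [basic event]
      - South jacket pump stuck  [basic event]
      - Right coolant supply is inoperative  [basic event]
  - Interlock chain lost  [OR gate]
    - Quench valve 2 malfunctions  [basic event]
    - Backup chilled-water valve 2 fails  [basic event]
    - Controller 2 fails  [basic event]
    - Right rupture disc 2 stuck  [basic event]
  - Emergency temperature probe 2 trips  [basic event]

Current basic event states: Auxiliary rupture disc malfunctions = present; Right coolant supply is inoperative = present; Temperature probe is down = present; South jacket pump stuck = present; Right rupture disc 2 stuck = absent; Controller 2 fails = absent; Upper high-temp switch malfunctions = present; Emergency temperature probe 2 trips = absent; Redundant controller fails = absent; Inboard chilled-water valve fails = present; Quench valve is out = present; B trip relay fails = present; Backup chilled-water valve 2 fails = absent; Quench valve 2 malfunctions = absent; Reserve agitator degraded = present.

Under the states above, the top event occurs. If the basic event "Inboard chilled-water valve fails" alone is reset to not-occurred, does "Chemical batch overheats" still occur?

Counterfactual: set "Inboard chilled-water valve fails" to not occurred.
Vent system inoperative [OR]: Inboard chilled-water valve fails=not, Redundant controller fails=not → no input occurs → does not occur.
Cooling jacket down [AND]: Auxiliary rupture disc malfunctions=occurs, Temperature probe is down=occurs, B trip relay fails=occurs, Reserve agitator degraded=occurs → all inputs occur → occurs.
Agitation branch unavailable [AND]: Quench valve is out=occurs, Vent system inoperative=not, Cooling jacket down=occurs → not all inputs occur → does not occur.
Quench path lost [AND]: Upper high-temp switch malfunctions=occurs, South jacket pump stuck=occurs, Right coolant supply is inoperative=occurs → all inputs occur → occurs.
Temperature loop inoperative [AND]: Agitation branch unavailable=not, Quench path lost=occurs → not all inputs occur → does not occur.
Interlock chain lost [OR]: Quench valve 2 malfunctions=not, Backup chilled-water valve 2 fails=not, Controller 2 fails=not, Right rupture disc 2 stuck=not → no input occurs → does not occur.
Chemical batch overheats [OR]: Temperature loop inoperative=not, Interlock chain lost=not, Emergency temperature probe 2 trips=not → no input occurs → does not occur.

No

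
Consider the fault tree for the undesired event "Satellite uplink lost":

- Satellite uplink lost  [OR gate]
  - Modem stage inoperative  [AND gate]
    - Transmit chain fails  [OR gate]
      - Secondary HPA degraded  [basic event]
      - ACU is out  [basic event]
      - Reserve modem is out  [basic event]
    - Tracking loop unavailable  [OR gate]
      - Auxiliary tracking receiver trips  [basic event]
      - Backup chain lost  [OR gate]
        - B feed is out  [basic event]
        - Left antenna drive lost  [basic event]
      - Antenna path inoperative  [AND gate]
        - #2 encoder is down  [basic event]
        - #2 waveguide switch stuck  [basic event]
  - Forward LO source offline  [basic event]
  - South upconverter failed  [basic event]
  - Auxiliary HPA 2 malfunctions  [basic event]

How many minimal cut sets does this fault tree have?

Transmit chain fails [OR]: union of children's cut sets → 3 cut set(s).
Backup chain lost [OR]: union of children's cut sets → 2 cut set(s).
Antenna path inoperative [AND]: one cut set from each child combined → 1 × 1 = 1 cut set(s).
Tracking loop unavailable [OR]: union of children's cut sets → 4 cut set(s).
Modem stage inoperative [AND]: one cut set from each child combined → 3 × 4 = 12 cut set(s).
Satellite uplink lost [OR]: union of children's cut sets → 15 cut set(s).

15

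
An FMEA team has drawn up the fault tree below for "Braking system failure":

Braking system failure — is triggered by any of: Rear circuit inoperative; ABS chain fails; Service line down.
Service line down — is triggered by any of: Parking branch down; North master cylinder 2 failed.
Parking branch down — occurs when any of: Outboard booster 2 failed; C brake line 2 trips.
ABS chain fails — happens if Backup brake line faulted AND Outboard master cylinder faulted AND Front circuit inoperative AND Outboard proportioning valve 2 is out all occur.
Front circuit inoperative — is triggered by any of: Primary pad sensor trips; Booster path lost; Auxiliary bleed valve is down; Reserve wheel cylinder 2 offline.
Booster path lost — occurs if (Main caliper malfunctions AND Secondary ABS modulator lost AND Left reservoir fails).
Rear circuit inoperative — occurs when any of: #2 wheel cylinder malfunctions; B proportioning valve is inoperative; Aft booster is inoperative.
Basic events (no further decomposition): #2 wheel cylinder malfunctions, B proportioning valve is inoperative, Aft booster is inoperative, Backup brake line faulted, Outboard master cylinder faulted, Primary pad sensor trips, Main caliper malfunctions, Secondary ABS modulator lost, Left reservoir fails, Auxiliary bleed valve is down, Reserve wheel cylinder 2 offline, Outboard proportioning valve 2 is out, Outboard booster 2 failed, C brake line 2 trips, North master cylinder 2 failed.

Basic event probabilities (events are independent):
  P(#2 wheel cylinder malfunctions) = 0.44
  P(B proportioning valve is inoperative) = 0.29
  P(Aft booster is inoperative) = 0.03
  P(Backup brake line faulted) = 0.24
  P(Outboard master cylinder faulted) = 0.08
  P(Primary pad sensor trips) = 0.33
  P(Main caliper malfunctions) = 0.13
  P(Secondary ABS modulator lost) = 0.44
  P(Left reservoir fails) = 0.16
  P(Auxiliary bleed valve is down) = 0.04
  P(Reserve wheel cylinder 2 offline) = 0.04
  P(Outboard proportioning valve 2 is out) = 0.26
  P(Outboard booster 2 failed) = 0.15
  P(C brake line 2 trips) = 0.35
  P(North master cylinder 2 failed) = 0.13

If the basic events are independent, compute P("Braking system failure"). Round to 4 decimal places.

0.8150

P(Rear circuit inoperative) [OR] = 1 − (1−0.44) × (1−0.29) × (1−0.03) = 0.614328
P(Booster path lost) [AND] = 0.13 × 0.44 × 0.16 = 0.009152
P(Front circuit inoperative) [OR] = 1 − (1−0.33) × (1−0.009152) × (1−0.04) × (1−0.04) = 0.388179
P(ABS chain fails) [AND] = 0.24 × 0.08 × 0.388179 × 0.26 = 0.001938
P(Parking branch down) [OR] = 1 − (1−0.15) × (1−0.35) = 0.447500
P(Service line down) [OR] = 1 − (1−0.447500) × (1−0.13) = 0.519325
P(Braking system failure) [OR] = 1 − (1−0.614328) × (1−0.001938) × (1−0.519325) = 0.814976
Rounded to 4 decimal places: P(Braking system failure) ≈ 0.8150.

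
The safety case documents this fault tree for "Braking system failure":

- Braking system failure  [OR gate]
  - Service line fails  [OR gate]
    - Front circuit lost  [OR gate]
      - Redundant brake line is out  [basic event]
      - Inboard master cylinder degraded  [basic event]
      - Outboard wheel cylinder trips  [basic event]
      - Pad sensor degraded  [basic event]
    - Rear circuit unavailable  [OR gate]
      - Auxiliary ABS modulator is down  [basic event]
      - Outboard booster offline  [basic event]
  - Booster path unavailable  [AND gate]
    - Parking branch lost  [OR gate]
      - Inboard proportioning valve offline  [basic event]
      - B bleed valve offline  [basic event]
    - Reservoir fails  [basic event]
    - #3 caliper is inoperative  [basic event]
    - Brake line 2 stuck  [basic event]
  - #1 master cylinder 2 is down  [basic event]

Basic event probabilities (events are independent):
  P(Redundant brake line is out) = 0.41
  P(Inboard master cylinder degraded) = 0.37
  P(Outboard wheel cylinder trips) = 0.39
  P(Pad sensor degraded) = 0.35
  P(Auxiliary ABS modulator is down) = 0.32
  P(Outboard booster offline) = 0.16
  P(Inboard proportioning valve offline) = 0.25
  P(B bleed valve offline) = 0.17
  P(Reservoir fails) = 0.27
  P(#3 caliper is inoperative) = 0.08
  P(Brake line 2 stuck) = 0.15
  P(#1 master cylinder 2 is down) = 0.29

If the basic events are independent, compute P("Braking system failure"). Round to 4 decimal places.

P(Front circuit lost) [OR] = 1 − (1−0.41) × (1−0.37) × (1−0.39) × (1−0.35) = 0.852621
P(Rear circuit unavailable) [OR] = 1 − (1−0.32) × (1−0.16) = 0.428800
P(Service line fails) [OR] = 1 − (1−0.852621) × (1−0.428800) = 0.915817
P(Parking branch lost) [OR] = 1 − (1−0.25) × (1−0.17) = 0.377500
P(Booster path unavailable) [AND] = 0.377500 × 0.27 × 0.08 × 0.15 = 0.001223
P(Braking system failure) [OR] = 1 − (1−0.915817) × (1−0.001223) × (1−0.29) = 0.940303
Rounded to 4 decimal places: P(Braking system failure) ≈ 0.9403.

0.9403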